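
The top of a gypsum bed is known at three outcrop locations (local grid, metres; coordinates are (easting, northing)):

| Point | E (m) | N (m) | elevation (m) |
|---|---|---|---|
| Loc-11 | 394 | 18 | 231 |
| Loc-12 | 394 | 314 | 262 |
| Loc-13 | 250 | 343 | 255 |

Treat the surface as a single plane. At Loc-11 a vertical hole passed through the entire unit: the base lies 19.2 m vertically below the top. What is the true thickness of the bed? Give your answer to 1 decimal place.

Two edge vectors: Loc-11→Loc-12 = (0, 296, 31), Loc-11→Loc-13 = (-144, 325, 24).
Normal n = (Loc-11→Loc-12) × (Loc-11→Loc-13) = (-2971, -4464, 42624).
So ∂z/∂E = −n_x/n_z = 0.06970 and ∂z/∂N = −n_y/n_z = 0.10473.
|∇z| = √(a²+b²) = 0.12580, so dip δ = arctan(0.12580) = 7.17°.
True thickness = vertical thickness × cos δ = 19.2 × cos 7.17° = 19.0 m.

19.0 m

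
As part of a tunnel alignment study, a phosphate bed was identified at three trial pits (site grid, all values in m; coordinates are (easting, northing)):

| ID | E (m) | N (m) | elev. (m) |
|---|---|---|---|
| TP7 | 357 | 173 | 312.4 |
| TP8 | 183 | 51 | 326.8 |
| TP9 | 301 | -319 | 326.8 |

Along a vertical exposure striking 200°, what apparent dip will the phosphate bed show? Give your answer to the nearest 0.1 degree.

2.5°

Let the plane be z = a·E + b·N + c.
TP8−TP7: −174a − 122b = 14.4;  TP9−TP7: −56a − 492b = 14.4.
Solving gives a = −0.06763, b = −0.02157.
Unit vector along 200° is (sin 200°, cos 200°) = (-0.3420, -0.9397).
Slope in that direction = a·(-0.3420) + b·(-0.9397) = 0.04340.
Apparent dip = arctan|0.04340| = 2.5° (true dip is 4.1°, so apparent ≤ true as expected).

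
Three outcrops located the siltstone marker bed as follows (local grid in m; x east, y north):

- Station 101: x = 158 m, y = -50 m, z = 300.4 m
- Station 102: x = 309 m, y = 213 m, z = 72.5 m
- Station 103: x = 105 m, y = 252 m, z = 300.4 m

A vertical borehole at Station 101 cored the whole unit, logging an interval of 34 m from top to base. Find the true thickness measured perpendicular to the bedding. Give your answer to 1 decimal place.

Let the plane be z = a·x + b·y + c.
Station 102−Station 101: 151a + 263b = −227.9;  Station 103−Station 101: −53a + 302b = 0.
Solving gives a = −1.15594, b = −0.20286.
|∇z| = √(a²+b²) = 1.17361, so dip δ = arctan(1.17361) = 49.57°.
True thickness = vertical thickness × cos δ = 34 × cos 49.57° = 22.1 m.

22.1 m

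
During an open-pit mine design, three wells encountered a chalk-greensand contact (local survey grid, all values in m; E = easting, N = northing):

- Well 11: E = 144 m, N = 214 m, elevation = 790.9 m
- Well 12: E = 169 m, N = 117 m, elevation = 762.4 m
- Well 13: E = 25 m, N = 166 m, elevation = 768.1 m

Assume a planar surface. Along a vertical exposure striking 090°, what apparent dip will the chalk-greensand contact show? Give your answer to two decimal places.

Two edge vectors: Well 11→Well 12 = (25, -97, -28.5), Well 11→Well 13 = (-119, -48, -22.8).
Normal n = (Well 11→Well 12) × (Well 11→Well 13) = (843.6, 3961.5, -12743).
So ∂z/∂E = −n_x/n_z = 0.06620 and ∂z/∂N = −n_y/n_z = 0.31088.
Unit vector along 090° is (sin 90°, cos 90°) = (1.0000, 0.0000).
Slope in that direction = a·(1.0000) + b·(0.0000) = 0.06620.
Apparent dip = arctan|0.06620| = 3.79° (true dip is 17.6°, so apparent ≤ true as expected).

3.79°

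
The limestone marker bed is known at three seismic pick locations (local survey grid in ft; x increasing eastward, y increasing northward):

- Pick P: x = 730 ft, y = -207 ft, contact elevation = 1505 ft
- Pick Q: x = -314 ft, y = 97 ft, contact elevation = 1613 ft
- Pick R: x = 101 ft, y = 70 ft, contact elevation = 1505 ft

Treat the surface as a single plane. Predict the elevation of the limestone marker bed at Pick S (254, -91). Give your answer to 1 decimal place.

1569.9 ft

Two edge vectors: Pick P→Pick Q = (-1044, 304, 108), Pick P→Pick R = (-629, 277, 0).
Normal n = (Pick P→Pick Q) × (Pick P→Pick R) = (-29916, -67932, -97972).
So ∂z/∂x = −n_x/n_z = −0.30535 and ∂z/∂y = −n_y/n_z = −0.69338.
Intercept c from Pick P: 1505 + 222.91 − 143.53 = 1584.38.
At (254, -91): z = −77.6 + 63.1 + 1584.38 = 1569.9 ft.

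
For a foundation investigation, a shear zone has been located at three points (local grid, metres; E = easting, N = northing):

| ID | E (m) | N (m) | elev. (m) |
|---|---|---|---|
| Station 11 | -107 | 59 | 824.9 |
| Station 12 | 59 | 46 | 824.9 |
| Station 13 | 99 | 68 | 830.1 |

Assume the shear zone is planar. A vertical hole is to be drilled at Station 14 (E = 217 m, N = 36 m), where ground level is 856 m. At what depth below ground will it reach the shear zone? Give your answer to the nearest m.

31 m

Two edge vectors: Station 11→Station 12 = (166, -13, 0), Station 11→Station 13 = (206, 9, 5.2).
Normal n = (Station 11→Station 12) × (Station 11→Station 13) = (-67.6, -863.2, 4172).
So ∂z/∂E = −n_x/n_z = 0.01620 and ∂z/∂N = −n_y/n_z = 0.20690.
Intercept c from Station 11: 824.9 + 1.73 − 12.21 = 814.43.
At (217, 36): z_contact = 3.5 + 7.4 + 814.43 = 825.4 m.
Depth below ground = 856 − 825.4 = 31 m.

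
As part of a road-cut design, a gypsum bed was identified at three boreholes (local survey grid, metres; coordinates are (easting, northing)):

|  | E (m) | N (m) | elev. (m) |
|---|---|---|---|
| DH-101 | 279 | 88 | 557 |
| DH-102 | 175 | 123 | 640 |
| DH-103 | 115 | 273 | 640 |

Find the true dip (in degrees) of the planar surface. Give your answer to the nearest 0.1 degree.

44.8°

Two edge vectors: DH-101→DH-102 = (-104, 35, 83), DH-101→DH-103 = (-164, 185, 83).
Normal n = (DH-101→DH-102) × (DH-101→DH-103) = (-12450, -4980, -13500).
So ∂z/∂E = −n_x/n_z = −0.92222 and ∂z/∂N = −n_y/n_z = −0.36889.
Gradient magnitude |∇z| = √(a² + b²) = √(0.85049 + 0.13608) = 0.99326.
True dip = arctan(0.99326) = 44.8°, dipping toward ENE (azimuth ≈ 068°).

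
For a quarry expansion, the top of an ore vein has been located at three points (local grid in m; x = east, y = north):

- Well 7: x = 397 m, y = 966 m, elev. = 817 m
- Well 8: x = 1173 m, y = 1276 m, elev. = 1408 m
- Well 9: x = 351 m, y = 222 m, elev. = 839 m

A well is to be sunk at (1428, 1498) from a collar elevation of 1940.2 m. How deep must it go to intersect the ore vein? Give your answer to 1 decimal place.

Two edge vectors: Well 7→Well 8 = (776, 310, 591), Well 7→Well 9 = (-46, -744, 22).
Normal n = (Well 7→Well 8) × (Well 7→Well 9) = (446524, -44258, -563084).
So ∂z/∂x = −n_x/n_z = 0.792997 and ∂z/∂y = −n_y/n_z = −0.078599.
Intercept c from Well 7: 817 − 314.82 + 75.93 = 578.11.
At (1428, 1498): z_contact = 1132.40 − 117.74 + 578.11 = 1592.77 m.
Depth below ground = 1940.2 − 1592.77 = 347.4 m.

347.4 m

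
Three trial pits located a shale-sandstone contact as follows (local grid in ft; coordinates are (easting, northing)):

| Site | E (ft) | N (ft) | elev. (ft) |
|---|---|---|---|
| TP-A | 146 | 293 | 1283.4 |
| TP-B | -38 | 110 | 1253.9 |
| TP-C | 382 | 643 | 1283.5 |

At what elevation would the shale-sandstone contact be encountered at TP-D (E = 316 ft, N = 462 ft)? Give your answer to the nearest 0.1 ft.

Two edge vectors: TP-A→TP-B = (-184, -183, -29.5), TP-A→TP-C = (236, 350, 0.1).
Normal n = (TP-A→TP-B) × (TP-A→TP-C) = (10306.7, -6943.6, -21212).
So ∂z/∂E = −n_x/n_z = 0.48589 and ∂z/∂N = −n_y/n_z = −0.32734.
Intercept c from TP-A: 1283.4 − 70.94 + 95.91 = 1308.37.
At (316, 462): z = 153.5 − 151.2 + 1308.37 = 1310.7 ft.

1310.7 ft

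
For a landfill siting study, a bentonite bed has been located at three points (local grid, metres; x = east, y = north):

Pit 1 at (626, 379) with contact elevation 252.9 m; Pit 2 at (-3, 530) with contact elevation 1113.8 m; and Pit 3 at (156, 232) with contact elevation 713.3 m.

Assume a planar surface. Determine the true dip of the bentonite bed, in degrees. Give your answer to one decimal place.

Let the plane be z = a·x + b·y + c.
Pit 2−Pit 1: −629a + 151b = 860.9;  Pit 3−Pit 1: −470a − 147b = 460.4.
Solving gives a = −1.19971, b = 0.70384.
Gradient magnitude |∇z| = √(a² + b²) = √(1.43931 + 0.49540) = 1.39094.
True dip = arctan(1.39094) = 54.3°, dipping toward ESE (azimuth ≈ 120°).

54.3°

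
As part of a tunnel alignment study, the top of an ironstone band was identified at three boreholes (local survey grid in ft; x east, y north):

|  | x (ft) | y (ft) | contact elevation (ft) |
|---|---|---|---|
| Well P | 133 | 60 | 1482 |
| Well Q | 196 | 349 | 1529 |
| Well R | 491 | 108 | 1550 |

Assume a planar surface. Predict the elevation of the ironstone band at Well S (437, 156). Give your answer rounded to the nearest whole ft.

Two edge vectors: Well P→Well Q = (63, 289, 47), Well P→Well R = (358, 48, 68).
Normal n = (Well P→Well Q) × (Well P→Well R) = (17396, 12542, -100438).
So ∂z/∂x = −n_x/n_z = 0.17320 and ∂z/∂y = −n_y/n_z = 0.12487.
Intercept c from Well P: 1482 − 23.04 − 7.49 = 1451.47.
At (437, 156): z = 75.7 + 19.5 + 1451.47 = 1546.6 ft.

1547 ft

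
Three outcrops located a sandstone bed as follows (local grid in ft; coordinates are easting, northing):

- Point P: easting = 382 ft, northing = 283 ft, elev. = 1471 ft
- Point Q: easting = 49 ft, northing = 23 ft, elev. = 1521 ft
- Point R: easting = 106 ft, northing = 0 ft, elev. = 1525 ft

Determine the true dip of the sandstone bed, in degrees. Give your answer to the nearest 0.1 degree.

Two edge vectors: Point P→Point Q = (-333, -260, 50), Point P→Point R = (-276, -283, 54).
Normal n = (Point P→Point Q) × (Point P→Point R) = (110, 4182, 22479).
So ∂z/∂easting = −n_x/n_z = −0.00489 and ∂z/∂northing = −n_y/n_z = −0.18604.
Gradient magnitude |∇z| = √(a² + b²) = √(0.00002 + 0.03461) = 0.18610.
True dip = arctan(0.18610) = 10.5°, dipping toward N (azimuth ≈ 002°).

10.5°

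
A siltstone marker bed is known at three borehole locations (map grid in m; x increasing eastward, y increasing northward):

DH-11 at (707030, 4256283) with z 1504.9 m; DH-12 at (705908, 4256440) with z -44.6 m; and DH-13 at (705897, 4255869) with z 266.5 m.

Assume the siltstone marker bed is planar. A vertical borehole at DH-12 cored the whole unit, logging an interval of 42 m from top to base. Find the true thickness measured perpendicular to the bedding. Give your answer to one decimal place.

24.2 m

Two edge vectors: DH-11→DH-12 = (-1122, 157, -1549.5), DH-11→DH-13 = (-1133, -414, -1238.4).
Normal n = (DH-11→DH-12) × (DH-11→DH-13) = (-835921.8, 366098.7, 642389).
So ∂z/∂x = −n_x/n_z = 1.30127 and ∂z/∂y = −n_y/n_z = −0.56990.
|∇z| = √(a²+b²) = 1.42060, so dip δ = arctan(1.42060) = 54.86°.
True thickness = vertical thickness × cos δ = 42 × cos 54.86° = 24.2 m.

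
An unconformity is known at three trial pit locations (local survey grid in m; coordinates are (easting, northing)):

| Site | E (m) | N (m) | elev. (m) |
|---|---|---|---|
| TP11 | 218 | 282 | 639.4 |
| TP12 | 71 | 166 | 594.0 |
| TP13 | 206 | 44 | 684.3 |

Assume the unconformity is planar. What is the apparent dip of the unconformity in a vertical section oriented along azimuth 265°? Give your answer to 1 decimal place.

Two edge vectors: TP11→TP12 = (-147, -116, -45.4), TP11→TP13 = (-12, -238, 44.9).
Normal n = (TP11→TP12) × (TP11→TP13) = (-16013.6, 7145.1, 33594).
So ∂z/∂E = −n_x/n_z = 0.47668 and ∂z/∂N = −n_y/n_z = −0.21269.
Unit vector along 265° is (sin 265°, cos 265°) = (-0.9962, -0.0872).
Slope in that direction = a·(-0.9962) + b·(-0.0872) = −0.45633.
Apparent dip = arctan|0.45633| = 24.5° (true dip is 27.6°, so apparent ≤ true as expected).

24.5°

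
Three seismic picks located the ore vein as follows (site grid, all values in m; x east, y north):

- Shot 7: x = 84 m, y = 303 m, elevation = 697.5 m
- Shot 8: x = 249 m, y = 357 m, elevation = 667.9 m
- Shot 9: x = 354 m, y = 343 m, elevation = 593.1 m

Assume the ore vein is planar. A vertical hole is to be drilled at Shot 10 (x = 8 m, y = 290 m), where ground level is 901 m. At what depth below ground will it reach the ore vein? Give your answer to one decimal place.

176.1 m

Let the plane be z = a·x + b·y + c.
Shot 8−Shot 7: 165a + 54b = −29.6;  Shot 9−Shot 7: 270a + 40b = −104.4.
Solving gives a = −0.55810, b = 1.15714.
Then c = 697.5 − a·84 − b·303 = 393.77.
At (8, 290): z_contact = −4.46 + 335.57 + 393.77 = 724.87 m.
Depth below ground = 901 − 724.87 = 176.1 m.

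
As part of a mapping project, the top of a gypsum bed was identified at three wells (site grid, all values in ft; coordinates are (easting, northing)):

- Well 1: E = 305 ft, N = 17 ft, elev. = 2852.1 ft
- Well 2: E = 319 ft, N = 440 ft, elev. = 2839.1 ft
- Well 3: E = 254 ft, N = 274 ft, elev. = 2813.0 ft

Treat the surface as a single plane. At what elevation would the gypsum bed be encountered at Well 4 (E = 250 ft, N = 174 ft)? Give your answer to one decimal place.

2815.7 ft

Let the plane be z = a·E + b·N + c.
Well 2−Well 1: 14a + 423b = −13;  Well 3−Well 1: −51a + 257b = −39.1.
Solving gives a = 0.52435, b = −0.04809.
Then c = 2852.1 − a·305 − b·17 = 2692.99.
At (250, 174): z = 131.1 − 8.4 + 2692.99 = 2815.7 ft.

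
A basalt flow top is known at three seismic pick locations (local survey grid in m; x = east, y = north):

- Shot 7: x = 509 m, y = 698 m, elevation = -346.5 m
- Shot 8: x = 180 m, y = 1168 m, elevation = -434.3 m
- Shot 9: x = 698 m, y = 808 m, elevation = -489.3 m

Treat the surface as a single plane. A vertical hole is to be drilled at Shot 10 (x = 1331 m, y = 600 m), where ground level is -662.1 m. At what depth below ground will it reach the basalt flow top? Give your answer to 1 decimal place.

Let the plane be z = a·x + b·y + c.
Shot 8−Shot 7: −329a + 470b = −87.8;  Shot 9−Shot 7: 189a + 110b = −142.8.
Solving gives a = −0.459590, b = −0.508522.
Then c = -346.5 − a·509 − b·698 = 242.38.
At (1331, 600): z_contact = −611.71 − 305.11 + 242.38 = -674.45 m.
Depth below ground = -662.1 − (-674.45) = 12.3 m.

12.3 m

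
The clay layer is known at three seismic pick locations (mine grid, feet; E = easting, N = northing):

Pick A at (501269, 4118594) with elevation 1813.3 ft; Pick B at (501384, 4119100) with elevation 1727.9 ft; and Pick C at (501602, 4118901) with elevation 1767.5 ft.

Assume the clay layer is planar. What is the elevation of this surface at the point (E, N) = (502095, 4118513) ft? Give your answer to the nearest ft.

1846 ft

Two edge vectors: Pick A→Pick B = (115, 506, -85.4), Pick A→Pick C = (333, 307, -45.8).
Normal n = (Pick A→Pick B) × (Pick A→Pick C) = (3043, -23171.2, -133193).
So ∂z/∂E = −n_x/n_z = 0.02284655 and ∂z/∂N = −n_y/n_z = −0.17396710.
Intercept c from Pick A: 1813.3 − 11452.27 + 716499.86 = 706860.89.
At (502095, 4118513): z = 11471.1 − 716485.8 + 706860.89 = 1846.3 ft.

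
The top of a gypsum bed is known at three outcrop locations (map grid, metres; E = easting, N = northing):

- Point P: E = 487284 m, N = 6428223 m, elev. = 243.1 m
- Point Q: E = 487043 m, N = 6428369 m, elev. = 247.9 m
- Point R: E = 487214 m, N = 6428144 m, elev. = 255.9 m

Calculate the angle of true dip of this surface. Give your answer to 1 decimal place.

Let the plane be z = a·E + b·N + c.
Point Q−Point P: −241a + 146b = 4.8;  Point R−Point P: −70a − 79b = 12.8.
Solving gives a = −0.07683, b = −0.09395.
Gradient magnitude |∇z| = √(a² + b²) = √(0.00590 + 0.00883) = 0.12136.
True dip = arctan(0.12136) = 6.9°, dipping toward NE (azimuth ≈ 039°).

6.9°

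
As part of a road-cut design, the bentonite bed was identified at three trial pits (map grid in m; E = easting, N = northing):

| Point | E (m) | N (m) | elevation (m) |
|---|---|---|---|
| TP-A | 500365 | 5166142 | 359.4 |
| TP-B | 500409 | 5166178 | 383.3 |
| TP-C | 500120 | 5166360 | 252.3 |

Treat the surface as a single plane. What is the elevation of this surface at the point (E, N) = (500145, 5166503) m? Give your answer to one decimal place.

273.5 m

Let the plane be z = a·E + b·N + c.
TP-B−TP-A: 44a + 36b = 23.9;  TP-C−TP-A: −245a + 218b = −107.1.
Solving gives a = 0.492385401, b = 0.062084510.
Then c = 359.4 − a·500365 − b·5166142 = −566750.42.
At (500145, 5166503): z = 246264.1 + 320759.8 − 566750.42 = 273.5 m.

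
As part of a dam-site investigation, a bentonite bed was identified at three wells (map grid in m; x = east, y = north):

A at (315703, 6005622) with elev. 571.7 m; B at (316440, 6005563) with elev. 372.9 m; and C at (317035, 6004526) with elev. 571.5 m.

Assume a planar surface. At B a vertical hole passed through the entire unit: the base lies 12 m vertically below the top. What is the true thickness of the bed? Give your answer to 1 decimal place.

Two edge vectors: A→B = (737, -59, -198.8), A→C = (1332, -1096, -0.2).
Normal n = (A→B) × (A→C) = (-217873, -264654.2, -729164).
So ∂z/∂x = −n_x/n_z = −0.29880 and ∂z/∂y = −n_y/n_z = −0.36296.
|∇z| = √(a²+b²) = 0.47012, so dip δ = arctan(0.47012) = 25.18°.
True thickness = vertical thickness × cos δ = 12 × cos 25.18° = 10.9 m.

10.9 m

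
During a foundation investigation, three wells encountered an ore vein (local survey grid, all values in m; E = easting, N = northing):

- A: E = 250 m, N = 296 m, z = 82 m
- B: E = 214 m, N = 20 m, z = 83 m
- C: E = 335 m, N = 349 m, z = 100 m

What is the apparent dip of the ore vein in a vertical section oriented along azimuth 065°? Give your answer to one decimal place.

Two edge vectors: A→B = (-36, -276, 1), A→C = (85, 53, 18).
Normal n = (A→B) × (A→C) = (-5021, 733, 21552).
So ∂z/∂E = −n_x/n_z = 0.23297 and ∂z/∂N = −n_y/n_z = −0.03401.
Unit vector along 065° is (sin 65°, cos 65°) = (0.9063, 0.4226).
Slope in that direction = a·(0.9063) + b·(0.4226) = 0.19677.
Apparent dip = arctan|0.19677| = 11.1° (true dip is 13.2°, so apparent ≤ true as expected).

11.1°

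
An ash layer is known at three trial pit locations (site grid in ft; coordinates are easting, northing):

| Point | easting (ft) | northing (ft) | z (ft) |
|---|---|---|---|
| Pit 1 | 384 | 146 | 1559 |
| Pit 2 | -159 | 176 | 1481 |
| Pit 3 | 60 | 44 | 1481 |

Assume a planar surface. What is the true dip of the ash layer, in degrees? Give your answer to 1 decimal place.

Let the plane be z = a·easting + b·northing + c.
Pit 2−Pit 1: −543a + 30b = −78;  Pit 3−Pit 1: −324a − 102b = −78.
Solving gives a = 0.15814, b = 0.26237.
Gradient magnitude |∇z| = √(a² + b²) = √(0.02501 + 0.06884) = 0.30635.
True dip = arctan(0.30635) = 17.0°, dipping toward SSW (azimuth ≈ 211°).

17.0°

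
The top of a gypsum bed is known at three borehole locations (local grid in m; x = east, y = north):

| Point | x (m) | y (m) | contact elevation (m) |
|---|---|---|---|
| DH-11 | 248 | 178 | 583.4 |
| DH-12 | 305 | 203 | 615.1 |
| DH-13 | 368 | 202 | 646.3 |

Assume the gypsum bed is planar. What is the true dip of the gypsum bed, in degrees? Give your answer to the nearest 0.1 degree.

Let the plane be z = a·x + b·y + c.
DH-12−DH-11: 57a + 25b = 31.7;  DH-13−DH-11: 120a + 24b = 62.9.
Solving gives a = 0.49737, b = 0.13401.
Gradient magnitude |∇z| = √(a² + b²) = √(0.24737 + 0.01796) = 0.51510.
True dip = arctan(0.51510) = 27.3°, dipping toward WSW (azimuth ≈ 255°).

27.3°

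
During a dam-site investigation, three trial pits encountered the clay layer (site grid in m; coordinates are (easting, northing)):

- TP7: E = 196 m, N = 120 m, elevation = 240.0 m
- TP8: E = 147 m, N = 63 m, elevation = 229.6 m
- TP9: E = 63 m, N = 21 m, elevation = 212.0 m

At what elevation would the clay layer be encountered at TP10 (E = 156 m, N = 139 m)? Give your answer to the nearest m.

232 m

Let the plane be z = a·E + b·N + c.
TP8−TP7: −49a − 57b = −10.4;  TP9−TP7: −133a − 99b = −28.
Solving gives a = 0.20747, b = 0.00410.
Then c = 240 − a·196 − b·120 = 198.84.
At (156, 139): z = 32.4 + 0.6 + 198.84 = 231.8 m.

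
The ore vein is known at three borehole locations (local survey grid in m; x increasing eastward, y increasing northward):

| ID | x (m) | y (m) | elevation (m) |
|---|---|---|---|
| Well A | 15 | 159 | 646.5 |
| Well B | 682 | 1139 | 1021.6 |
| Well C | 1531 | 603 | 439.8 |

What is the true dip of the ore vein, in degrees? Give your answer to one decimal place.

Two edge vectors: Well A→Well B = (667, 980, 375.1), Well A→Well C = (1516, 444, -206.7).
Normal n = (Well A→Well B) × (Well A→Well C) = (-369110.4, 706520.5, -1189532).
So ∂z/∂x = −n_x/n_z = −0.31030 and ∂z/∂y = −n_y/n_z = 0.59395.
Gradient magnitude |∇z| = √(a² + b²) = √(0.09629 + 0.35277) = 0.67012.
True dip = arctan(0.67012) = 33.8°, dipping toward SSE (azimuth ≈ 152°).

33.8°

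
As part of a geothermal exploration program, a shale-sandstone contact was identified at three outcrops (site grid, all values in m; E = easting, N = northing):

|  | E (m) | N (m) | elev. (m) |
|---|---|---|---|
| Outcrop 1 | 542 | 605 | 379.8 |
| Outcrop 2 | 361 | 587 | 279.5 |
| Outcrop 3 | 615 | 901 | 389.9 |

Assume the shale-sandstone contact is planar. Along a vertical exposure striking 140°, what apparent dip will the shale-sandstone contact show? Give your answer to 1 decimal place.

Two edge vectors: Outcrop 1→Outcrop 2 = (-181, -18, -100.3), Outcrop 1→Outcrop 3 = (73, 296, 10.1).
Normal n = (Outcrop 1→Outcrop 2) × (Outcrop 1→Outcrop 3) = (29507, -5493.8, -52262).
So ∂z/∂E = −n_x/n_z = 0.56460 and ∂z/∂N = −n_y/n_z = −0.10512.
Unit vector along 140° is (sin 140°, cos 140°) = (0.6428, -0.7660).
Slope in that direction = a·(0.6428) + b·(-0.7660) = 0.44344.
Apparent dip = arctan|0.44344| = 23.9° (true dip is 29.9°, so apparent ≤ true as expected).

23.9°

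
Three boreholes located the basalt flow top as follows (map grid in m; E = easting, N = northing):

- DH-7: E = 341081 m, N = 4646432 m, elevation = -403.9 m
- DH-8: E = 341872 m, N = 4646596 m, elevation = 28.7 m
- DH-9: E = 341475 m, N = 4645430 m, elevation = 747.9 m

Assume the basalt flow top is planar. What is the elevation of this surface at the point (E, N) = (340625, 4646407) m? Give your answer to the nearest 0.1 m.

-713.4 m

Let the plane be z = a·E + b·N + c.
DH-8−DH-7: 791a + 164b = 432.6;  DH-9−DH-7: 394a − 1002b = 1151.8.
Solving gives a = 0.726040425, b = −0.864012049.
Then c = -403.9 − a·341081 − b·4646432 = 3766530.74.
At (340625, 4646407): z = 247307.5 − 4014551.6 + 3766530.74 = -713.4 m.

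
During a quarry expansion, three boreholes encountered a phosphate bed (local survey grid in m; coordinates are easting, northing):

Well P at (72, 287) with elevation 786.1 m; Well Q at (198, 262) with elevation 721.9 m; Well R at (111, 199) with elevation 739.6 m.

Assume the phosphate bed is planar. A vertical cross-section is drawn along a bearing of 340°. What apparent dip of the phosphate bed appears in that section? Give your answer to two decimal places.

Two edge vectors: Well P→Well Q = (126, -25, -64.2), Well P→Well R = (39, -88, -46.5).
Normal n = (Well P→Well Q) × (Well P→Well R) = (-4487.1, 3355.2, -10113).
So ∂z/∂easting = −n_x/n_z = −0.44370 and ∂z/∂northing = −n_y/n_z = 0.33177.
Unit vector along 340° is (sin 340°, cos 340°) = (-0.3420, 0.9397).
Slope in that direction = a·(-0.3420) + b·(0.9397) = 0.46352.
Apparent dip = arctan|0.46352| = 24.87° (true dip is 29.0°, so apparent ≤ true as expected).

24.87°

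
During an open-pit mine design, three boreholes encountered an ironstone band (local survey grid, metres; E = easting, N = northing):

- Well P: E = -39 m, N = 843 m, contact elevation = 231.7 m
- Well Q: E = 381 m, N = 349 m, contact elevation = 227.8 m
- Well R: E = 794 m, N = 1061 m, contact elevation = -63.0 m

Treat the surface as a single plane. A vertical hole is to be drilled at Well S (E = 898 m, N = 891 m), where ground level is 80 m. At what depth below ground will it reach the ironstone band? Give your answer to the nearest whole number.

133 m

Let the plane be z = a·E + b·N + c.
Well Q−Well P: 420a − 494b = −3.9;  Well R−Well P: 833a + 218b = −294.7.
Solving gives a = −0.29108, b = −0.23958.
Then c = 231.7 − a·-39 − b·843 = 422.32.
At (898, 891): z_contact = −261.4 − 213.5 + 422.32 = -52.5 m.
Depth below ground = 80 − (-52.5) = 133 m.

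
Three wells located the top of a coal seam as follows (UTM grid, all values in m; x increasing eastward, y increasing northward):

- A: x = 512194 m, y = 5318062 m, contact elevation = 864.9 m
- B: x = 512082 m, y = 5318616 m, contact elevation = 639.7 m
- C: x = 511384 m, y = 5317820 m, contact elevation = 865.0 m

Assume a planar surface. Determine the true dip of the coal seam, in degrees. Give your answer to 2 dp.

21.81°

Two edge vectors: A→B = (-112, 554, -225.2), A→C = (-810, -242, 0.1).
Normal n = (A→B) × (A→C) = (-54443, 182423.2, 475844).
So ∂z/∂x = −n_x/n_z = 0.11441 and ∂z/∂y = −n_y/n_z = −0.38337.
Gradient magnitude |∇z| = √(a² + b²) = √(0.01309 + 0.14697) = 0.40008.
True dip = arctan(0.40008) = 21.81°, dipping toward NNW (azimuth ≈ 343°).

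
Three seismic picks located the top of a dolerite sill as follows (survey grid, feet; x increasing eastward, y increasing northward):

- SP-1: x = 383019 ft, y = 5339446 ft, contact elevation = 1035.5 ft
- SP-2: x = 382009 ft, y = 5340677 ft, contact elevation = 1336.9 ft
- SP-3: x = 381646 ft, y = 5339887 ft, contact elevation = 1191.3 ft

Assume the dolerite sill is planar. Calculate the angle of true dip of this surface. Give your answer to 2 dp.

11.94°

Let the plane be z = a·x + b·y + c.
SP-2−SP-1: −1010a + 1231b = 301.4;  SP-3−SP-1: −1373a + 441b = 155.8.
Solving gives a = −0.04730, b = 0.20604.
Gradient magnitude |∇z| = √(a² + b²) = √(0.00224 + 0.04245) = 0.21140.
True dip = arctan(0.21140) = 11.94°, dipping toward SSE (azimuth ≈ 167°).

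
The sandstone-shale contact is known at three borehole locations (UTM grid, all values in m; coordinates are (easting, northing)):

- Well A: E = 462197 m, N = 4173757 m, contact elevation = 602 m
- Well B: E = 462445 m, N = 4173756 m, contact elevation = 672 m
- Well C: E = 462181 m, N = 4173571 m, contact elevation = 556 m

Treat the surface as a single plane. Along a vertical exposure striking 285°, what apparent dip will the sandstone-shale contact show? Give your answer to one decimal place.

12.2°

Let the plane be z = a·E + b·N + c.
Well B−Well A: 248a − 1b = 70;  Well C−Well A: −16a − 186b = −46.
Solving gives a = 0.28316, b = 0.22295.
Unit vector along 285° is (sin 285°, cos 285°) = (-0.9659, 0.2588).
Slope in that direction = a·(-0.9659) + b·(0.2588) = −0.21580.
Apparent dip = arctan|0.21580| = 12.2° (true dip is 19.8°, so apparent ≤ true as expected).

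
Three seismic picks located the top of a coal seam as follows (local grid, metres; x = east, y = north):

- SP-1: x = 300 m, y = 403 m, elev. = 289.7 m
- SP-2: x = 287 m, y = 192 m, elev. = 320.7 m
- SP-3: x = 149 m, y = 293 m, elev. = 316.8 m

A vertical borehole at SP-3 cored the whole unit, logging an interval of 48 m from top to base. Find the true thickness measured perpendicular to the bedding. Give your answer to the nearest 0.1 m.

47.4 m

Two edge vectors: SP-1→SP-2 = (-13, -211, 31), SP-1→SP-3 = (-151, -110, 27.1).
Normal n = (SP-1→SP-2) × (SP-1→SP-3) = (-2308.1, -4328.7, -30431).
So ∂z/∂x = −n_x/n_z = −0.07585 and ∂z/∂y = −n_y/n_z = −0.14225.
|∇z| = √(a²+b²) = 0.16120, so dip δ = arctan(0.16120) = 9.16°.
True thickness = vertical thickness × cos δ = 48 × cos 9.16° = 47.4 m.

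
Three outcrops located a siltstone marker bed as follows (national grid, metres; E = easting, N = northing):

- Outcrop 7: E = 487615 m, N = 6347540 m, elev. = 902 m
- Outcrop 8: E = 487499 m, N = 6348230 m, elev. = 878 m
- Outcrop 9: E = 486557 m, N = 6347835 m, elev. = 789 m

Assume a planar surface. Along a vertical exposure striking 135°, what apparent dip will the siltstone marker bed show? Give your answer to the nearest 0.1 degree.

4.8°

Let the plane be z = a·E + b·N + c.
Outcrop 8−Outcrop 7: −116a + 690b = −24;  Outcrop 9−Outcrop 7: −1058a + 295b = −113.
Solving gives a = 0.10188, b = −0.01765.
Unit vector along 135° is (sin 135°, cos 135°) = (0.7071, -0.7071).
Slope in that direction = a·(0.7071) + b·(-0.7071) = 0.08453.
Apparent dip = arctan|0.08453| = 4.8° (true dip is 5.9°, so apparent ≤ true as expected).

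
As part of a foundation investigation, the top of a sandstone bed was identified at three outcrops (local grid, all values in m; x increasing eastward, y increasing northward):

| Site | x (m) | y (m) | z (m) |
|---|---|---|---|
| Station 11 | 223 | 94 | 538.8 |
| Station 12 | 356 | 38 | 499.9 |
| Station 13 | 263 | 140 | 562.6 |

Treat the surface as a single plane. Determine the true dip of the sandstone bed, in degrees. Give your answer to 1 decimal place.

29.6°

Let the plane be z = a·x + b·y + c.
Station 12−Station 11: 133a − 56b = −38.9;  Station 13−Station 11: 40a + 46b = 23.8.
Solving gives a = −0.05463, b = 0.56490.
Gradient magnitude |∇z| = √(a² + b²) = √(0.00298 + 0.31911) = 0.56753.
True dip = arctan(0.56753) = 29.6°, dipping toward S (azimuth ≈ 174°).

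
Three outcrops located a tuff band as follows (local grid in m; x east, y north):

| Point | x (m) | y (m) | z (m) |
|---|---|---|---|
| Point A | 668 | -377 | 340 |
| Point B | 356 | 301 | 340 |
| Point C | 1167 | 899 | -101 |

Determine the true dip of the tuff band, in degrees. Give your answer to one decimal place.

24.1°

Let the plane be z = a·x + b·y + c.
Point B−Point A: −312a + 678b = 0;  Point C−Point A: 499a + 1276b = −441.
Solving gives a = −0.40601, b = −0.18684.
Gradient magnitude |∇z| = √(a² + b²) = √(0.16484 + 0.03491) = 0.44693.
True dip = arctan(0.44693) = 24.1°, dipping toward ENE (azimuth ≈ 065°).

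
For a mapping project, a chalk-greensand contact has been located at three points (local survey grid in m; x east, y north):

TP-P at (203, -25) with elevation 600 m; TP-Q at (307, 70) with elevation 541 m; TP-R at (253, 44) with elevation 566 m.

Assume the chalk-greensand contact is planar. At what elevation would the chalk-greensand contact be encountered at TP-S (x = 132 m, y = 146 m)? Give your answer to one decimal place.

Two edge vectors: TP-P→TP-Q = (104, 95, -59), TP-P→TP-R = (50, 69, -34).
Normal n = (TP-P→TP-Q) × (TP-P→TP-R) = (841, 586, 2426).
So ∂z/∂x = −n_x/n_z = −0.34666 and ∂z/∂y = −n_y/n_z = −0.24155.
Intercept c from TP-P: 600 + 70.37 − 6.04 = 664.33.
At (132, 146): z = −45.8 − 35.3 + 664.33 = 583.3 m.

583.3 m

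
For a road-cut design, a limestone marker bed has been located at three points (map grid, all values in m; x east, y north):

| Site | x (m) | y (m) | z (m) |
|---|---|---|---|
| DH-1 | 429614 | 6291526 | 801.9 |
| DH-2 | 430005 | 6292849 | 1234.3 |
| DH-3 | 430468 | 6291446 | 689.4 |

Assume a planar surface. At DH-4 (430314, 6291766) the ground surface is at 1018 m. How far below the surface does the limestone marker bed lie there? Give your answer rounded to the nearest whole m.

200 m

Two edge vectors: DH-1→DH-2 = (391, 1323, 432.4), DH-1→DH-3 = (854, -80, -112.5).
Normal n = (DH-1→DH-2) × (DH-1→DH-3) = (-114245.5, 413257.1, -1161122).
So ∂z/∂x = −n_x/n_z = −0.09839233 and ∂z/∂y = −n_y/n_z = 0.35591187.
Intercept c from DH-1: 801.9 + 42270.72 − 2239228.77 = −2196156.15.
At (430314, 6291766): z_contact = −42339.6 + 2239314.2 − 2196156.15 = 818.4 m.
Depth below ground = 1018 − 818.4 = 200 m.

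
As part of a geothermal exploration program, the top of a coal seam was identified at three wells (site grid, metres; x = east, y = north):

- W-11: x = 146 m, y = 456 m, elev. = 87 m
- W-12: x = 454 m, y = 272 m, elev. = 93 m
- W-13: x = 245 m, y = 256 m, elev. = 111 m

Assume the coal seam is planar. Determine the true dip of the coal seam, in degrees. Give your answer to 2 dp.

9.83°

Let the plane be z = a·x + b·y + c.
W-12−W-11: 308a − 184b = 6;  W-13−W-11: 99a − 200b = 24.
Solving gives a = −0.07413, b = −0.15669.
Gradient magnitude |∇z| = √(a² + b²) = √(0.00550 + 0.02455) = 0.17334.
True dip = arctan(0.17334) = 9.83°, dipping toward NNE (azimuth ≈ 025°).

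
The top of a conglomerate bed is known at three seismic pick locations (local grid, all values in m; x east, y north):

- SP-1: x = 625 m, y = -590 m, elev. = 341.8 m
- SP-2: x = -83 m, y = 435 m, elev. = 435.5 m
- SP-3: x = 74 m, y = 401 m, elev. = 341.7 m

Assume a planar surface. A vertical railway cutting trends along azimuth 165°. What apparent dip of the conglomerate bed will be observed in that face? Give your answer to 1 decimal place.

10.7°

Let the plane be z = a·x + b·y + c.
SP-2−SP-1: −708a + 1025b = 93.7;  SP-3−SP-1: −551a + 991b = −0.1.
Solving gives a = −0.67926, b = −0.37777.
Unit vector along 165° is (sin 165°, cos 165°) = (0.2588, -0.9659).
Slope in that direction = a·(0.2588) + b·(-0.9659) = 0.18910.
Apparent dip = arctan|0.18910| = 10.7° (true dip is 37.9°, so apparent ≤ true as expected).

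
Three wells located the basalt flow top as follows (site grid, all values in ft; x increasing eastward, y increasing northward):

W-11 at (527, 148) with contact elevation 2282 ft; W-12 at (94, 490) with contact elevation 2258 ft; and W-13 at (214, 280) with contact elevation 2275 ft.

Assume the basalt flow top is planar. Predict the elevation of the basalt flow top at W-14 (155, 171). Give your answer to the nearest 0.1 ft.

Let the plane be z = a·x + b·y + c.
W-12−W-11: −433a + 342b = −24;  W-13−W-11: −313a + 132b = −7.
Solving gives a = −0.01551, b = −0.08982.
Then c = 2282 − a·527 − b·148 = 2303.47.
At (155, 171): z = −2.4 − 15.4 + 2303.47 = 2285.7 ft.

2285.7 ft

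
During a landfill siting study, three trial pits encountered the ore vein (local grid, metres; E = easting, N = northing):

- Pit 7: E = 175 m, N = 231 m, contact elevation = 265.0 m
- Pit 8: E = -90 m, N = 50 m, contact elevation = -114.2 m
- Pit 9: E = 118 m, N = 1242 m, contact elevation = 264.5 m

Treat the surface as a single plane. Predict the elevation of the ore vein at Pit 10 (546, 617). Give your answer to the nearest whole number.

Let the plane be z = a·E + b·N + c.
Pit 8−Pit 7: −265a − 181b = −379.2;  Pit 9−Pit 7: −57a + 1011b = −0.5.
Solving gives a = 1.37821, b = 0.07721.
Then c = 265 − a·175 − b·231 = 5.98.
At (546, 617): z = 752.5 + 47.6 + 5.98 = 806.1 m.

806 m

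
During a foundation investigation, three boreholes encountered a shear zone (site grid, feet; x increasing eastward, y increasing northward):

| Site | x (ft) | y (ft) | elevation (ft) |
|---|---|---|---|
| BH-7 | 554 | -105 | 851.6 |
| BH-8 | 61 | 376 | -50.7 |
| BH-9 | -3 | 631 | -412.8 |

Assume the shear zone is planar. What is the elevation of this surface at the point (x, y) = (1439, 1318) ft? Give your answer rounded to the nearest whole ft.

Two edge vectors: BH-7→BH-8 = (-493, 481, -902.3), BH-7→BH-9 = (-557, 736, -1264.4).
Normal n = (BH-7→BH-8) × (BH-7→BH-9) = (55916.4, -120768.1, -94931).
So ∂z/∂x = −n_x/n_z = 0.58902 and ∂z/∂y = −n_y/n_z = −1.27217.
Intercept c from BH-7: 851.6 − 326.32 − 133.58 = 391.70.
At (1439, 1318): z = 847.6 − 1676.7 + 391.70 = -437.4 ft.

-437 ft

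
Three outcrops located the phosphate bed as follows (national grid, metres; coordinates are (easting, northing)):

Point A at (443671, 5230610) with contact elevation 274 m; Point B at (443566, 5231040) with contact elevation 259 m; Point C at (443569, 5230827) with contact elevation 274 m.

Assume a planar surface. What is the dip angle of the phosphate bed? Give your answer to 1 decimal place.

9.7°

Two edge vectors: Point A→Point B = (-105, 430, -15), Point A→Point C = (-102, 217, 0).
Normal n = (Point A→Point B) × (Point A→Point C) = (3255, 1530, 21075).
So ∂z/∂E = −n_x/n_z = −0.15445 and ∂z/∂N = −n_y/n_z = −0.07260.
Gradient magnitude |∇z| = √(a² + b²) = √(0.02385 + 0.00527) = 0.17066.
True dip = arctan(0.17066) = 9.7°, dipping toward ENE (azimuth ≈ 065°).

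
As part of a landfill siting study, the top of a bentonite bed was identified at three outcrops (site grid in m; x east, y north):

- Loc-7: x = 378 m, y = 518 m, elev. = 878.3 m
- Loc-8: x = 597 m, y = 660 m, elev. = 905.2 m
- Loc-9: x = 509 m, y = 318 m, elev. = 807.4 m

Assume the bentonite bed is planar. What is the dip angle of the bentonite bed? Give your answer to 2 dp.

17.45°

Two edge vectors: Loc-7→Loc-8 = (219, 142, 26.9), Loc-7→Loc-9 = (131, -200, -70.9).
Normal n = (Loc-7→Loc-8) × (Loc-7→Loc-9) = (-4687.8, 19051, -62402).
So ∂z/∂x = −n_x/n_z = −0.07512 and ∂z/∂y = −n_y/n_z = 0.30529.
Gradient magnitude |∇z| = √(a² + b²) = √(0.00564 + 0.09320) = 0.31440.
True dip = arctan(0.31440) = 17.45°, dipping toward SSE (azimuth ≈ 166°).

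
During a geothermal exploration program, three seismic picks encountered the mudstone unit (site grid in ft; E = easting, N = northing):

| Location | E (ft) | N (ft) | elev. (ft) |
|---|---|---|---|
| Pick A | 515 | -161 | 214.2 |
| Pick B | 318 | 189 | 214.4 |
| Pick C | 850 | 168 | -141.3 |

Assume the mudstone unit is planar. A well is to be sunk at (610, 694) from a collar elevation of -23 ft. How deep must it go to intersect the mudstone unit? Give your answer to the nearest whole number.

156 ft

Two edge vectors: Pick A→Pick B = (-197, 350, 0.2), Pick A→Pick C = (335, 329, -355.5).
Normal n = (Pick A→Pick B) × (Pick A→Pick C) = (-124490.8, -69966.5, -182063).
So ∂z/∂E = −n_x/n_z = −0.68378 and ∂z/∂N = −n_y/n_z = −0.38430.
Intercept c from Pick A: 214.2 + 352.15 − 61.87 = 504.47.
At (610, 694): z_contact = −417.1 − 266.7 + 504.47 = -179.3 ft.
Depth below ground = -23 − (-179.3) = 156 ft.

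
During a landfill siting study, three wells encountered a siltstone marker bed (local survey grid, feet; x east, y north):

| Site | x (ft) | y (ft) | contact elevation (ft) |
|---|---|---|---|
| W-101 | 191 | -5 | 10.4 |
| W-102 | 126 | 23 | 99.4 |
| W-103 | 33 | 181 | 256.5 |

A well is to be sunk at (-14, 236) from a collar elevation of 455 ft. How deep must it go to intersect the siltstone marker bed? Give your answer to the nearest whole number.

125 ft

Two edge vectors: W-101→W-102 = (-65, 28, 89), W-101→W-103 = (-158, 186, 246.1).
Normal n = (W-101→W-102) × (W-101→W-103) = (-9663.2, 1934.5, -7666).
So ∂z/∂x = −n_x/n_z = −1.26053 and ∂z/∂y = −n_y/n_z = 0.25235.
Intercept c from W-101: 10.4 + 240.76 + 1.26 = 252.42.
At (-14, 236): z_contact = 17.6 + 59.6 + 252.42 = 329.6 ft.
Depth below ground = 455 − 329.6 = 125 ft.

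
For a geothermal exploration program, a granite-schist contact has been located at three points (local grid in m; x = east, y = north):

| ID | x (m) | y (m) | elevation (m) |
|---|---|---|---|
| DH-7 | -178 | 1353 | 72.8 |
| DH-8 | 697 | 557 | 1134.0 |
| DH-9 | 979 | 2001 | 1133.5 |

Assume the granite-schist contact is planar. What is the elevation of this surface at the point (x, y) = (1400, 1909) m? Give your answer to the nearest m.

Two edge vectors: DH-7→DH-8 = (875, -796, 1061.2), DH-7→DH-9 = (1157, 648, 1060.7).
Normal n = (DH-7→DH-8) × (DH-7→DH-9) = (-1531974.8, 299695.9, 1487972).
So ∂z/∂x = −n_x/n_z = 1.02957 and ∂z/∂y = −n_y/n_z = −0.20141.
Intercept c from DH-7: 72.8 + 183.26 + 272.51 = 528.57.
At (1400, 1909): z = 1441.4 − 384.5 + 528.57 = 1585.5 m.

1585 m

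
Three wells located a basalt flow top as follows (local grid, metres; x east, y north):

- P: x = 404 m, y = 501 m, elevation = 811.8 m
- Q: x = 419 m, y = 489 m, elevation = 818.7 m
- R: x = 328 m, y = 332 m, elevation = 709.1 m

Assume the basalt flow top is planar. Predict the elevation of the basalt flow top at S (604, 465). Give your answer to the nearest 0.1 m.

Two edge vectors: P→Q = (15, -12, 6.9), P→R = (-76, -169, -102.7).
Normal n = (P→Q) × (P→R) = (2398.5, 1016.1, -3447).
So ∂z/∂x = −n_x/n_z = 0.69582 and ∂z/∂y = −n_y/n_z = 0.29478.
Intercept c from P: 811.8 − 281.11 − 147.68 = 383.00.
At (604, 465): z = 420.3 + 137.1 + 383.00 = 940.4 m.

940.4 m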